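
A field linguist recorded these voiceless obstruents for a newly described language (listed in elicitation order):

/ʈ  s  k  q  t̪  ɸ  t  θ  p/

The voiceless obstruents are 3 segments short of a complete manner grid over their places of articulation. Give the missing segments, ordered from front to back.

place of articulation  stop      fricative
bilabial          p         ɸ       
dental            t̪        θ       
alveolar          t         s       
retroflex         ʈ         —       
velar             k         —       
uvular            q         —       
Gaps, from front to back: retroflex lacks fricative (/ʂ/); velar lacks fricative (/x/); uvular lacks fricative (/χ/).

/ʂ/, /x/, /χ/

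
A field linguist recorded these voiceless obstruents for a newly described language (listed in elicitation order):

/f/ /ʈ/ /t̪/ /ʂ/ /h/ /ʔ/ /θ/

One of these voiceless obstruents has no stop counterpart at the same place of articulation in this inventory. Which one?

Dental: /t̪/ ~ /θ/
Retroflex: /ʈ/ ~ /ʂ/
Glottal: /ʔ/ ~ /h/
Labiodental: only /f/ (fricative); no stop partner.
So /f/ is the unpaired segment.

/f/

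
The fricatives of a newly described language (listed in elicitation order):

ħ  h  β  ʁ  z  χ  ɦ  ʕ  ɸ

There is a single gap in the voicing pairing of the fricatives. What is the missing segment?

Voiceless: /ɸ/ (bilabial), /χ/ (uvular), /ħ/ (pharyngeal), /h/ (glottal).
Voiced: /β/ (bilabial), /z/ (alveolar), /ʁ/ (uvular), /ʕ/ (pharyngeal), /ɦ/ (glottal).
The alveolar row has no voiceless member, so the gap is the voiceless alveolar fricative /s/.

/s/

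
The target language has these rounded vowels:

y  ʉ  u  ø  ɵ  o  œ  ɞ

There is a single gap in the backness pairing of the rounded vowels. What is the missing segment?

/ɔ/

Front: /y/ (high), /ø/ (high-mid), /œ/ (low-mid).
Central: /ʉ/ (high), /ɵ/ (high-mid), /ɞ/ (low-mid).
Back: /u/ (high), /o/ (high-mid).
The low-mid row has no back member, so the gap is the low-mid back rounded vowel /ɔ/.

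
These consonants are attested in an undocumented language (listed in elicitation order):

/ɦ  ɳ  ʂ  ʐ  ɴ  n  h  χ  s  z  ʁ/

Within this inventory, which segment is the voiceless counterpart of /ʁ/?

/ʁ/ is a voiced uvular fricative.
The voiceless counterpart is a voiceless uvular fricative — in this inventory, /χ/.

/χ/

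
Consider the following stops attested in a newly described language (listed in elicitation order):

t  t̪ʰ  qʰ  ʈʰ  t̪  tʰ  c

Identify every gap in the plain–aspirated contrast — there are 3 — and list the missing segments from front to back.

/ʈ/, /cʰ/, /q/

dental: plain /t̪/, aspirated /t̪ʰ/.
alveolar: plain /t/, aspirated /tʰ/.
retroflex: plain —, aspirated /ʈʰ/.
palatal: plain /c/, aspirated —.
uvular: plain —, aspirated /qʰ/.
Gaps, from front to back: retroflex lacks plain (/ʈ/); palatal lacks aspirated (/cʰ/); uvular lacks plain (/q/).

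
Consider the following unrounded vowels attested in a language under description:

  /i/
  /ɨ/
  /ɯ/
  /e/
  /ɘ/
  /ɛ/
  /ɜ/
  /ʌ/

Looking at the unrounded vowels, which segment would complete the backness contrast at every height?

/ɤ/

Front: /i/ (high), /e/ (high-mid), /ɛ/ (low-mid).
Central: /ɨ/ (high), /ɘ/ (high-mid), /ɜ/ (low-mid).
Back: /ɯ/ (high), /ʌ/ (low-mid).
The high-mid row has no back member, so the gap is the high-mid back unrounded vowel /ɤ/.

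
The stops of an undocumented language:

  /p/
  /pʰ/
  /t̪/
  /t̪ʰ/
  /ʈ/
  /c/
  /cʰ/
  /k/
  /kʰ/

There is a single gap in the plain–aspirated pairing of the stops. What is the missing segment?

place of articulation  plain     aspirated
bilabial          p         pʰ      
dental            t̪        t̪ʰ     
retroflex         ʈ         —       
palatal           c         cʰ      
velar             k         kʰ      
The retroflex row has no aspirated member, so the gap is the aspirated retroflex stop /ʈʰ/.

/ʈʰ/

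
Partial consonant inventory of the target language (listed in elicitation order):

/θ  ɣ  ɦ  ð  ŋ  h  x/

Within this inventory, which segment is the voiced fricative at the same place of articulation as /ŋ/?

/ŋ/ is a velar nasal.
The voiced fricative at the same place is a voiced velar fricative — in this inventory, /ɣ/.

/ɣ/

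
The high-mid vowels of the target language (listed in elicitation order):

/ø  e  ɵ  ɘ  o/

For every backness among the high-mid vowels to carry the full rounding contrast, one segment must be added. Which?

backness          unrounded  rounded 
front             e         ø       
central           ɘ         ɵ       
back              —         o       
The back row has no unrounded member, so the gap is the back unrounded vowel /ɤ/.

/ɤ/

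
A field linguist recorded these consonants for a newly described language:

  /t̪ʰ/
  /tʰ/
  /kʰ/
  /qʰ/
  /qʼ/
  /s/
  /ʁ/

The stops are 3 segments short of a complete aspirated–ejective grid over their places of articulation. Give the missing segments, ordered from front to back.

dental: aspirated /t̪ʰ/, ejective —.
alveolar: aspirated /tʰ/, ejective —.
velar: aspirated /kʰ/, ejective —.
uvular: aspirated /qʰ/, ejective /qʼ/.
Gaps, from front to back: dental lacks ejective (/t̪ʼ/); alveolar lacks ejective (/tʼ/); velar lacks ejective (/kʼ/).

/t̪ʼ/, /tʼ/, /kʼ/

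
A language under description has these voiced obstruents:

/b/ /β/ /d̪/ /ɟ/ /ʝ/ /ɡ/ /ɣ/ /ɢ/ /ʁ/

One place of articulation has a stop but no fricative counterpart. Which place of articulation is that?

dental

bilabial: stop /b/, fricative /β/.
dental: stop /d̪/, fricative —.
palatal: stop /ɟ/, fricative /ʝ/.
velar: stop /ɡ/, fricative /ɣ/.
uvular: stop /ɢ/, fricative /ʁ/.
Every place of articulation has a fricative member except dental, where /ð/ would be expected.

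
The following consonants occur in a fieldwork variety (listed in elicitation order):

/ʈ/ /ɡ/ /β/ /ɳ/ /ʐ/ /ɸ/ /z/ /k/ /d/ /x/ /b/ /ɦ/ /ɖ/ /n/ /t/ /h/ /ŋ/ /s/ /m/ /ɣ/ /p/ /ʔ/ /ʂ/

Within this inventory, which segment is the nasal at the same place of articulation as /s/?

/n/

/s/ is a voiceless alveolar fricative.
The nasal at the same place is an alveolar nasal — in this inventory, /n/.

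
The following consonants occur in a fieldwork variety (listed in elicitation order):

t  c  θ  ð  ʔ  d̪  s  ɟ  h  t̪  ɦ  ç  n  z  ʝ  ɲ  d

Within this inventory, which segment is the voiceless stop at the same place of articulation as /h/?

/ʔ/

/h/ is a voiceless glottal fricative.
The voiceless stop at the same place is a voiceless glottal stop — in this inventory, /ʔ/.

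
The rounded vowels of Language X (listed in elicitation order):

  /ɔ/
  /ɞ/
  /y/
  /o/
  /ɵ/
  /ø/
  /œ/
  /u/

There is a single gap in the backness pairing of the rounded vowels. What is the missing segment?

Front: /y/ (high), /ø/ (high-mid), /œ/ (low-mid).
Central: /ɵ/ (high-mid), /ɞ/ (low-mid).
Back: /u/ (high), /o/ (high-mid), /ɔ/ (low-mid).
The high row has no central member, so the gap is the high central rounded vowel /ʉ/.

/ʉ/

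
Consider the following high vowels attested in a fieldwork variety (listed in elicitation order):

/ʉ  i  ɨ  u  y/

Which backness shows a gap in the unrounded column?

back

front: unrounded /i/, rounded /y/.
central: unrounded /ɨ/, rounded /ʉ/.
back: unrounded —, rounded /u/.
Every backness has an unrounded member except back, where /ɯ/ would be expected.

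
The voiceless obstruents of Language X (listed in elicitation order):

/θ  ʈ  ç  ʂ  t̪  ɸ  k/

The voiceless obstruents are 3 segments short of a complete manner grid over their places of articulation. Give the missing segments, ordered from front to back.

/p/, /c/, /x/

bilabial: stop —, fricative /ɸ/.
dental: stop /t̪/, fricative /θ/.
retroflex: stop /ʈ/, fricative /ʂ/.
palatal: stop —, fricative /ç/.
velar: stop /k/, fricative —.
Gaps, from front to back: bilabial lacks stop (/p/); palatal lacks stop (/c/); velar lacks fricative (/x/).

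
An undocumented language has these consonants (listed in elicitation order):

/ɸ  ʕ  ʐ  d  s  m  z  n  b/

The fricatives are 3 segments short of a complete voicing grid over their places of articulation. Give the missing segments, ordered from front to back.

place of articulation  voiceless  voiced  
bilabial          ɸ         —       
alveolar          s         z       
retroflex         —         ʐ       
pharyngeal        —         ʕ       
Gaps, from front to back: bilabial lacks voiced (/β/); retroflex lacks voiceless (/ʂ/); pharyngeal lacks voiceless (/ħ/).

/β/, /ʂ/, /ħ/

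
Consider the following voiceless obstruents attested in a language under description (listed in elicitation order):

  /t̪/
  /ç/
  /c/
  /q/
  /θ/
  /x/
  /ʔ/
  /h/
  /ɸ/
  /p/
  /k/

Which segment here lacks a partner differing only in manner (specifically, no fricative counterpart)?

Bilabial: /p/ ~ /ɸ/
Dental: /t̪/ ~ /θ/
Palatal: /c/ ~ /ç/
Velar: /k/ ~ /x/
Glottal: /ʔ/ ~ /h/
Uvular: only /q/ (stop); no fricative partner.
So /q/ is the unpaired segment.

/q/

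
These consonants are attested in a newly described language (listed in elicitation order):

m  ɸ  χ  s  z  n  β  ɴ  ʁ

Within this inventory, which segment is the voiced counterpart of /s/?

/z/

/s/ is a voiceless alveolar fricative.
The voiced counterpart is a voiced alveolar fricative — in this inventory, /z/.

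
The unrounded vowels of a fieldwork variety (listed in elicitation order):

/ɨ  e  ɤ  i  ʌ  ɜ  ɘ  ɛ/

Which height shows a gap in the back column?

high

Front: /i/ (high), /e/ (high-mid), /ɛ/ (low-mid).
Central: /ɨ/ (high), /ɘ/ (high-mid), /ɜ/ (low-mid).
Back: /ɤ/ (high-mid), /ʌ/ (low-mid).
Every height has a back member except high, where /ɯ/ would be expected.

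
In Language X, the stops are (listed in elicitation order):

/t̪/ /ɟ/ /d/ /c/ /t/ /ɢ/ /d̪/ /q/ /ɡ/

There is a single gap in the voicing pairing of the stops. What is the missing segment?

dental: voiceless /t̪/, voiced /d̪/.
alveolar: voiceless /t/, voiced /d/.
palatal: voiceless /c/, voiced /ɟ/.
velar: voiceless —, voiced /ɡ/.
uvular: voiceless /q/, voiced /ɢ/.
The velar row has no voiceless member, so the gap is the voiceless velar stop /k/.

/k/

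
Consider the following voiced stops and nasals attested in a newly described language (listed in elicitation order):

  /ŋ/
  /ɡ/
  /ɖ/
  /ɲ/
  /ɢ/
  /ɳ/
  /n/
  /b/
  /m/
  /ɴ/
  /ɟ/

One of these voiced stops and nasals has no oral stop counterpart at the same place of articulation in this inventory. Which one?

/n/

Bilabial: /b/ ~ /m/
Retroflex: /ɖ/ ~ /ɳ/
Palatal: /ɟ/ ~ /ɲ/
Velar: /ɡ/ ~ /ŋ/
Uvular: /ɢ/ ~ /ɴ/
Alveolar: only /n/ (nasal); no oral stop partner.
So /n/ is the unpaired segment.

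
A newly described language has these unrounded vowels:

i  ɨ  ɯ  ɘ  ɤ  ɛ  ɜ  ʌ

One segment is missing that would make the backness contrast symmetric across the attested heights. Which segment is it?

/e/

height            front     central   back    
high              i         ɨ         ɯ       
high-mid          —         ɘ         ɤ       
low-mid           ɛ         ɜ         ʌ       
The high-mid row has no front member, so the gap is the high-mid front unrounded vowel /e/.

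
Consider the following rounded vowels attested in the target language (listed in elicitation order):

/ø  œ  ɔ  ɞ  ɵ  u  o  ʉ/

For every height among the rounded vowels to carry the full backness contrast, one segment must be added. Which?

/y/

Front: /ø/ (high-mid), /œ/ (low-mid).
Central: /ʉ/ (high), /ɵ/ (high-mid), /ɞ/ (low-mid).
Back: /u/ (high), /o/ (high-mid), /ɔ/ (low-mid).
The high row has no front member, so the gap is the high front rounded vowel /y/.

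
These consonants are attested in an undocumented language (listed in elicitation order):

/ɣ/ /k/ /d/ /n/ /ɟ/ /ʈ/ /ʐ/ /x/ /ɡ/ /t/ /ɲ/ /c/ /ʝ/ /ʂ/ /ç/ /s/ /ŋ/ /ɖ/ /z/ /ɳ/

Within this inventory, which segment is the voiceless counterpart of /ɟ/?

/c/

/ɟ/ is a voiced palatal stop.
The voiceless counterpart is a voiceless palatal stop — in this inventory, /c/.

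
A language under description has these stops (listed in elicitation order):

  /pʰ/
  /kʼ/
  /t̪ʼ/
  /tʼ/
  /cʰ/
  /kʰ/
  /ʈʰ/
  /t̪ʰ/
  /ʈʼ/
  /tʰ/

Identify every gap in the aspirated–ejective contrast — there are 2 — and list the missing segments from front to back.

/pʼ/, /cʼ/

place of articulation  aspirated  ejective
bilabial          pʰ        —       
dental            t̪ʰ       t̪ʼ     
alveolar          tʰ        tʼ      
retroflex         ʈʰ        ʈʼ      
palatal           cʰ        —       
velar             kʰ        kʼ      
Gaps, from front to back: bilabial lacks ejective (/pʼ/); palatal lacks ejective (/cʼ/).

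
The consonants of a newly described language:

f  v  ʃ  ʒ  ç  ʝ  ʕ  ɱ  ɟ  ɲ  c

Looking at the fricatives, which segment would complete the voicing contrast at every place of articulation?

/ħ/

labiodental: voiceless /f/, voiced /v/.
postalveolar: voiceless /ʃ/, voiced /ʒ/.
palatal: voiceless /ç/, voiced /ʝ/.
pharyngeal: voiceless —, voiced /ʕ/.
The pharyngeal row has no voiceless member, so the gap is the voiceless pharyngeal fricative /ħ/.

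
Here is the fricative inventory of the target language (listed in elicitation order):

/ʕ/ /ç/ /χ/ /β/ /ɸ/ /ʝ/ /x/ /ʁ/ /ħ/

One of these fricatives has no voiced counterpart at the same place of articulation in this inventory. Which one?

Bilabial: /ɸ/ ~ /β/
Palatal: /ç/ ~ /ʝ/
Uvular: /χ/ ~ /ʁ/
Pharyngeal: /ħ/ ~ /ʕ/
Velar: only /x/ (voiceless); no voiced partner.
So /x/ is the unpaired segment.

/x/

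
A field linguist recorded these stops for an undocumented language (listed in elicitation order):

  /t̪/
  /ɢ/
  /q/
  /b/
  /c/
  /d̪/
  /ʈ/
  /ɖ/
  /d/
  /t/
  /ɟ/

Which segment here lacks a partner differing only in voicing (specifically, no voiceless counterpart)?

Dental: /t̪/ ~ /d̪/
Alveolar: /t/ ~ /d/
Retroflex: /ʈ/ ~ /ɖ/
Palatal: /c/ ~ /ɟ/
Uvular: /q/ ~ /ɢ/
Bilabial: only /b/ (voiced); no voiceless partner.
So /b/ is the unpaired segment.

/b/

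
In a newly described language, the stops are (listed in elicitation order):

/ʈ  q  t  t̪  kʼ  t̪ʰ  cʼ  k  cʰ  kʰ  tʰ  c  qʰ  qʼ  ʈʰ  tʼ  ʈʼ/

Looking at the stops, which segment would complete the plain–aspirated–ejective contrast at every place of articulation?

Plain: /t̪/ (dental), /t/ (alveolar), /ʈ/ (retroflex), /c/ (palatal), /k/ (velar), /q/ (uvular).
Aspirated: /t̪ʰ/ (dental), /tʰ/ (alveolar), /ʈʰ/ (retroflex), /cʰ/ (palatal), /kʰ/ (velar), /qʰ/ (uvular).
Ejective: /tʼ/ (alveolar), /ʈʼ/ (retroflex), /cʼ/ (palatal), /kʼ/ (velar), /qʼ/ (uvular).
The dental row has no ejective member, so the gap is the ejective dental stop /t̪ʼ/.

/t̪ʼ/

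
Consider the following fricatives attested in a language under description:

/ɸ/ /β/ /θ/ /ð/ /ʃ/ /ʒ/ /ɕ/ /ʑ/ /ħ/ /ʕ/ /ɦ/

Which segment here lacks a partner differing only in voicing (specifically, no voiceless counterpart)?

/ɦ/

Bilabial: /ɸ/ ~ /β/
Dental: /θ/ ~ /ð/
Postalveolar: /ʃ/ ~ /ʒ/
Alveolo-palatal: /ɕ/ ~ /ʑ/
Pharyngeal: /ħ/ ~ /ʕ/
Glottal: only /ɦ/ (voiced); no voiceless partner.
So /ɦ/ is the unpaired segment.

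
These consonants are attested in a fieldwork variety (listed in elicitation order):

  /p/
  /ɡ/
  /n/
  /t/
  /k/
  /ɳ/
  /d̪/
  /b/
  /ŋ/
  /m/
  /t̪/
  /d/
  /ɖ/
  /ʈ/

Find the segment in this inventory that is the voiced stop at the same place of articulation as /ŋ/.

/ŋ/ is a velar nasal.
The voiced stop at the same place is a voiced velar stop — in this inventory, /ɡ/.

/ɡ/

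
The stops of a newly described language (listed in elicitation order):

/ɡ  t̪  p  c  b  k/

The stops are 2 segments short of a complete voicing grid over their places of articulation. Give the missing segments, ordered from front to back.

Voiceless: /p/ (bilabial), /t̪/ (dental), /c/ (palatal), /k/ (velar).
Voiced: /b/ (bilabial), /ɡ/ (velar).
Gaps, from front to back: dental lacks voiced (/d̪/); palatal lacks voiced (/ɟ/).

/d̪/, /ɟ/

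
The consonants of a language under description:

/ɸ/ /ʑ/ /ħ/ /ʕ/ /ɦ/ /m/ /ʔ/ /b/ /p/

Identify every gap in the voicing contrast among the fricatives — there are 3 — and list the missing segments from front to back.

/β/, /ɕ/, /h/

Voiceless: /ɸ/ (bilabial), /ħ/ (pharyngeal).
Voiced: /ʑ/ (alveolo-palatal), /ʕ/ (pharyngeal), /ɦ/ (glottal).
Gaps, from front to back: bilabial lacks voiced (/β/); alveolo-palatal lacks voiceless (/ɕ/); glottal lacks voiceless (/h/).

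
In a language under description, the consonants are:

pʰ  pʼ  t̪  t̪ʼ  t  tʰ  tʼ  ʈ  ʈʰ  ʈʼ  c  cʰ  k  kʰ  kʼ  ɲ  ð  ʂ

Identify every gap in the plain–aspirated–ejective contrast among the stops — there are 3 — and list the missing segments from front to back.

bilabial: plain —, aspirated /pʰ/, ejective /pʼ/.
dental: plain /t̪/, aspirated —, ejective /t̪ʼ/.
alveolar: plain /t/, aspirated /tʰ/, ejective /tʼ/.
retroflex: plain /ʈ/, aspirated /ʈʰ/, ejective /ʈʼ/.
palatal: plain /c/, aspirated /cʰ/, ejective —.
velar: plain /k/, aspirated /kʰ/, ejective /kʼ/.
Gaps, from front to back: bilabial lacks plain (/p/); dental lacks aspirated (/t̪ʰ/); palatal lacks ejective (/cʼ/).

/p/, /t̪ʰ/, /cʼ/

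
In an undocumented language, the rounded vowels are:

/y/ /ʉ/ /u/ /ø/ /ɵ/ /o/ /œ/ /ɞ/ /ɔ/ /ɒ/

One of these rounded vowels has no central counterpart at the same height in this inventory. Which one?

High: /y/ ~ /ʉ/ ~ /u/
High-mid: /ø/ ~ /ɵ/ ~ /o/
Low-mid: /œ/ ~ /ɞ/ ~ /ɔ/
Low: only /ɒ/ (back); no central partner.
So /ɒ/ is the unpaired segment.

/ɒ/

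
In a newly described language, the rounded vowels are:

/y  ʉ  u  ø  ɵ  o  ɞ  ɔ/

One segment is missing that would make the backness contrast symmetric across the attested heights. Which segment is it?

/œ/

high: front /y/, central /ʉ/, back /u/.
high-mid: front /ø/, central /ɵ/, back /o/.
low-mid: front —, central /ɞ/, back /ɔ/.
The low-mid row has no front member, so the gap is the low-mid front rounded vowel /œ/.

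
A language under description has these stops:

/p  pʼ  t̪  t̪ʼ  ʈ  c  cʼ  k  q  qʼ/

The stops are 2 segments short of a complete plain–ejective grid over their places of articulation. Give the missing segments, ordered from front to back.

/ʈʼ/, /kʼ/

place of articulation  plain     ejective
bilabial          p         pʼ      
dental            t̪        t̪ʼ     
retroflex         ʈ         —       
palatal           c         cʼ      
velar             k         —       
uvular            q         qʼ      
Gaps, from front to back: retroflex lacks ejective (/ʈʼ/); velar lacks ejective (/kʼ/).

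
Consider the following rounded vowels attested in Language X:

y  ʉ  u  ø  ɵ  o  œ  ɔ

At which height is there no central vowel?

low-mid

high: front /y/, central /ʉ/, back /u/.
high-mid: front /ø/, central /ɵ/, back /o/.
low-mid: front /œ/, central —, back /ɔ/.
Every height has a central member except low-mid, where /ɞ/ would be expected.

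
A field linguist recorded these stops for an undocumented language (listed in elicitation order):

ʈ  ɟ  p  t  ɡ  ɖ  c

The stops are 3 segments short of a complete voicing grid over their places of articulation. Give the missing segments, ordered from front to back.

place of articulation  voiceless  voiced  
bilabial          p         —       
alveolar          t         —       
retroflex         ʈ         ɖ       
palatal           c         ɟ       
velar             —         ɡ       
Gaps, from front to back: bilabial lacks voiced (/b/); alveolar lacks voiced (/d/); velar lacks voiceless (/k/).

/b/, /d/, /k/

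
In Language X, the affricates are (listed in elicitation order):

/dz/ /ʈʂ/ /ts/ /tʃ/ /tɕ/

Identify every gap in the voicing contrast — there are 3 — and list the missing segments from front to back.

place of articulation  voiceless  voiced  
alveolar          ts        dz      
postalveolar      tʃ        —       
retroflex         ʈʂ        —       
alveolo-palatal   tɕ        —       
Gaps, from front to back: postalveolar lacks voiced (/dʒ/); retroflex lacks voiced (/ɖʐ/); alveolo-palatal lacks voiced (/dʑ/).

/dʒ/, /ɖʐ/, /dʑ/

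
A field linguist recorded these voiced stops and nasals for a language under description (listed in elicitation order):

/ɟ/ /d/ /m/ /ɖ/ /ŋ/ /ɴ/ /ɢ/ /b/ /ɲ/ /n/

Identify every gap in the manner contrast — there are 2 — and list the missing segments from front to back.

Oral stop: /b/ (bilabial), /d/ (alveolar), /ɖ/ (retroflex), /ɟ/ (palatal), /ɢ/ (uvular).
Nasal: /m/ (bilabial), /n/ (alveolar), /ɲ/ (palatal), /ŋ/ (velar), /ɴ/ (uvular).
Gaps, from front to back: retroflex lacks nasal (/ɳ/); velar lacks oral stop (/ɡ/).

/ɳ/, /ɡ/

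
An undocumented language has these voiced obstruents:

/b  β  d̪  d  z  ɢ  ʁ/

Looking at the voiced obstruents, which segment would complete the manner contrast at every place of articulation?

Stop: /b/ (bilabial), /d̪/ (dental), /d/ (alveolar), /ɢ/ (uvular).
Fricative: /β/ (bilabial), /z/ (alveolar), /ʁ/ (uvular).
The dental row has no fricative member, so the gap is the dental fricative /ð/.

/ð/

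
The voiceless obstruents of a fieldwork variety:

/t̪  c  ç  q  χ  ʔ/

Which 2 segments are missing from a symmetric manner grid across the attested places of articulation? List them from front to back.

Stop: /t̪/ (dental), /c/ (palatal), /q/ (uvular), /ʔ/ (glottal).
Fricative: /ç/ (palatal), /χ/ (uvular).
Gaps, from front to back: dental lacks fricative (/θ/); glottal lacks fricative (/h/).

/θ/, /h/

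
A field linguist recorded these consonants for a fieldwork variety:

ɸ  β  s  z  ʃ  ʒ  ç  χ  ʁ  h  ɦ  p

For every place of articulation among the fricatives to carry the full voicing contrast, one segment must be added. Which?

/ʝ/

place of articulation  voiceless  voiced  
bilabial          ɸ         β       
alveolar          s         z       
postalveolar      ʃ         ʒ       
palatal           ç         —       
uvular            χ         ʁ       
glottal           h         ɦ       
The palatal row has no voiced member, so the gap is the voiced palatal fricative /ʝ/.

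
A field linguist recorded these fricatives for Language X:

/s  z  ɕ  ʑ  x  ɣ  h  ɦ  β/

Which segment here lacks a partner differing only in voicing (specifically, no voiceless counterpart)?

/β/

Alveolar: /s/ ~ /z/
Alveolo-palatal: /ɕ/ ~ /ʑ/
Velar: /x/ ~ /ɣ/
Glottal: /h/ ~ /ɦ/
Bilabial: only /β/ (voiced); no voiceless partner.
So /β/ is the unpaired segment.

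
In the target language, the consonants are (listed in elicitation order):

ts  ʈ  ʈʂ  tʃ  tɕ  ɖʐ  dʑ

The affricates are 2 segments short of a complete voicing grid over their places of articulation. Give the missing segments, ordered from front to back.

/dz/, /dʒ/

place of articulation  voiceless  voiced  
alveolar          ts        —       
postalveolar      tʃ        —       
retroflex         ʈʂ        ɖʐ      
alveolo-palatal   tɕ        dʑ      
Gaps, from front to back: alveolar lacks voiced (/dz/); postalveolar lacks voiced (/dʒ/).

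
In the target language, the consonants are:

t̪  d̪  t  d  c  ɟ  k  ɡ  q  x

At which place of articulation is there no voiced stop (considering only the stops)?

Voiceless: /t̪/ (dental), /t/ (alveolar), /c/ (palatal), /k/ (velar), /q/ (uvular).
Voiced: /d̪/ (dental), /d/ (alveolar), /ɟ/ (palatal), /ɡ/ (velar).
Every place of articulation has a voiced member except uvular, where /ɢ/ would be expected.

uvular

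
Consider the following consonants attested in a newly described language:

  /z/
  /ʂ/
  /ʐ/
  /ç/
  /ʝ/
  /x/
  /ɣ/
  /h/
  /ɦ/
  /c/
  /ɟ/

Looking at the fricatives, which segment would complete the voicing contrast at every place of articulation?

/s/

place of articulation  voiceless  voiced  
alveolar          —         z       
retroflex         ʂ         ʐ       
palatal           ç         ʝ       
velar             x         ɣ       
glottal           h         ɦ       
The alveolar row has no voiceless member, so the gap is the voiceless alveolar fricative /s/.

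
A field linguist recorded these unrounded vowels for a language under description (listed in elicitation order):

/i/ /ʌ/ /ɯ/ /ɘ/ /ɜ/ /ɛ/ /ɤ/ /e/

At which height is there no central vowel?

high

height            front     central   back    
high              i         —         ɯ       
high-mid          e         ɘ         ɤ       
low-mid           ɛ         ɜ         ʌ       
Every height has a central member except high, where /ɨ/ would be expected.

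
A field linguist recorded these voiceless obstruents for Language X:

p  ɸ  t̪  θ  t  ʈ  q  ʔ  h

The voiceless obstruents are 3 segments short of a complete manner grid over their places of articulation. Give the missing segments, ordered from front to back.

/s/, /ʂ/, /χ/

place of articulation  stop      fricative
bilabial          p         ɸ       
dental            t̪        θ       
alveolar          t         —       
retroflex         ʈ         —       
uvular            q         —       
glottal           ʔ         h       
Gaps, from front to back: alveolar lacks fricative (/s/); retroflex lacks fricative (/ʂ/); uvular lacks fricative (/χ/).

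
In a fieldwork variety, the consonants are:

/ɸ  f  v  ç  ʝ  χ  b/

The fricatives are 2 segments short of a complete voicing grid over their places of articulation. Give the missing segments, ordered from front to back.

Voiceless: /ɸ/ (bilabial), /f/ (labiodental), /ç/ (palatal), /χ/ (uvular).
Voiced: /v/ (labiodental), /ʝ/ (palatal).
Gaps, from front to back: bilabial lacks voiced (/β/); uvular lacks voiced (/ʁ/).

/β/, /ʁ/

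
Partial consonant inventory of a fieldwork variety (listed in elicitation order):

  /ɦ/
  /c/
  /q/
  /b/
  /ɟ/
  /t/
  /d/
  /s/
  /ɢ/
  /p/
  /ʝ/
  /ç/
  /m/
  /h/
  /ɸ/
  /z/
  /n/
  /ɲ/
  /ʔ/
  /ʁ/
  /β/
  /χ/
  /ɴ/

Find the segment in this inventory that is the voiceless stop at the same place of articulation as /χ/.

/χ/ is a voiceless uvular fricative.
The voiceless stop at the same place is a voiceless uvular stop — in this inventory, /q/.

/q/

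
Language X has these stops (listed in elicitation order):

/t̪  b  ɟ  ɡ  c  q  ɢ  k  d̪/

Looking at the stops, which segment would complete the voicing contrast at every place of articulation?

/p/

place of articulation  voiceless  voiced  
bilabial          —         b       
dental            t̪        d̪      
palatal           c         ɟ       
velar             k         ɡ       
uvular            q         ɢ       
The bilabial row has no voiceless member, so the gap is the voiceless bilabial stop /p/.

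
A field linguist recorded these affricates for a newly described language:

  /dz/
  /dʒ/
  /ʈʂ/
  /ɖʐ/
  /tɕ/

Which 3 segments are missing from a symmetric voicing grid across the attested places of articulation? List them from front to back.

place of articulation  voiceless  voiced  
alveolar          —         dz      
postalveolar      —         dʒ      
retroflex         ʈʂ        ɖʐ      
alveolo-palatal   tɕ        —       
Gaps, from front to back: alveolar lacks voiceless (/ts/); postalveolar lacks voiceless (/tʃ/); alveolo-palatal lacks voiced (/dʑ/).

/ts/, /tʃ/, /dʑ/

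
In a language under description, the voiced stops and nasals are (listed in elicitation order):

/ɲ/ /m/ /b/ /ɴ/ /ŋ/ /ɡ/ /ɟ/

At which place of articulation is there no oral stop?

Oral stop: /b/ (bilabial), /ɟ/ (palatal), /ɡ/ (velar).
Nasal: /m/ (bilabial), /ɲ/ (palatal), /ŋ/ (velar), /ɴ/ (uvular).
Every place of articulation has an oral stop member except uvular, where /ɢ/ would be expected.

uvular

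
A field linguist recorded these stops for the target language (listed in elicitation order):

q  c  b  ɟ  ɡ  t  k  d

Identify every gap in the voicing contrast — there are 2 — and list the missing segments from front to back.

/p/, /ɢ/

bilabial: voiceless —, voiced /b/.
alveolar: voiceless /t/, voiced /d/.
palatal: voiceless /c/, voiced /ɟ/.
velar: voiceless /k/, voiced /ɡ/.
uvular: voiceless /q/, voiced —.
Gaps, from front to back: bilabial lacks voiceless (/p/); uvular lacks voiced (/ɢ/).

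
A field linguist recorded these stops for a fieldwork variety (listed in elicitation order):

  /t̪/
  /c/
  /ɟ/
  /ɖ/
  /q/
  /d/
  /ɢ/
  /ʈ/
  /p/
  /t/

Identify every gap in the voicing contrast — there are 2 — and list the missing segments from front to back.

place of articulation  voiceless  voiced  
bilabial          p         —       
dental            t̪        —       
alveolar          t         d       
retroflex         ʈ         ɖ       
palatal           c         ɟ       
uvular            q         ɢ       
Gaps, from front to back: bilabial lacks voiced (/b/); dental lacks voiced (/d̪/).

/b/, /d̪/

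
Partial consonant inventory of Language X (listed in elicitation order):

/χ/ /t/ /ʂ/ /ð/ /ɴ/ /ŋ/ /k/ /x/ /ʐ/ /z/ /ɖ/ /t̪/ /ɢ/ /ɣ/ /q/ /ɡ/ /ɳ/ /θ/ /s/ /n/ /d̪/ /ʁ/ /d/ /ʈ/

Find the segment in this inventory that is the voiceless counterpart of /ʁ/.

/χ/

/ʁ/ is a voiced uvular fricative.
The voiceless counterpart is a voiceless uvular fricative — in this inventory, /χ/.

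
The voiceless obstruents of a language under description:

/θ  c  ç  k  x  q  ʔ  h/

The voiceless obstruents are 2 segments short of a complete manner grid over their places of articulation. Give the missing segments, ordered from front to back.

/t̪/, /χ/

place of articulation  stop      fricative
dental            —         θ       
palatal           c         ç       
velar             k         x       
uvular            q         —       
glottal           ʔ         h       
Gaps, from front to back: dental lacks stop (/t̪/); uvular lacks fricative (/χ/).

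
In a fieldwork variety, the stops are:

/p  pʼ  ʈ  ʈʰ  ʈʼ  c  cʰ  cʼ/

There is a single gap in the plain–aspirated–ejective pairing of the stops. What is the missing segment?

place of articulation  plain     aspirated  ejective
bilabial          p         —         pʼ      
retroflex         ʈ         ʈʰ        ʈʼ      
palatal           c         cʰ        cʼ      
The bilabial row has no aspirated member, so the gap is the aspirated bilabial stop /pʰ/.

/pʰ/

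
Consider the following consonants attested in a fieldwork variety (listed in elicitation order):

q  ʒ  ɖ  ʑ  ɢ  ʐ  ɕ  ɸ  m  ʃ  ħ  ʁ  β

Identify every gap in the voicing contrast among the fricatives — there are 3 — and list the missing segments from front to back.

Voiceless: /ɸ/ (bilabial), /ʃ/ (postalveolar), /ɕ/ (alveolo-palatal), /ħ/ (pharyngeal).
Voiced: /β/ (bilabial), /ʒ/ (postalveolar), /ʐ/ (retroflex), /ʑ/ (alveolo-palatal), /ʁ/ (uvular).
Gaps, from front to back: retroflex lacks voiceless (/ʂ/); uvular lacks voiceless (/χ/); pharyngeal lacks voiced (/ʕ/).

/ʂ/, /χ/, /ʕ/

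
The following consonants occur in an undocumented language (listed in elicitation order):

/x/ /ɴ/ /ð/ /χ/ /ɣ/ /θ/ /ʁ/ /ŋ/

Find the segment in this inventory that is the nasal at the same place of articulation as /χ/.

/χ/ is a voiceless uvular fricative.
The nasal at the same place is an uvular nasal — in this inventory, /ɴ/.

/ɴ/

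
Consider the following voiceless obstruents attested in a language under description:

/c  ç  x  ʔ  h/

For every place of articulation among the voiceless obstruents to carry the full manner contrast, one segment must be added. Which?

place of articulation  stop      fricative
palatal           c         ç       
velar             —         x       
glottal           ʔ         h       
The velar row has no stop member, so the gap is the velar stop /k/.

/k/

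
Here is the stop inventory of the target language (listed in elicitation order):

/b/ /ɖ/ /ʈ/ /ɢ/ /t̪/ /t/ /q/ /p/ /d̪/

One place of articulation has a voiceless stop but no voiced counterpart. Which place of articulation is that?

alveolar

Voiceless: /p/ (bilabial), /t̪/ (dental), /t/ (alveolar), /ʈ/ (retroflex), /q/ (uvular).
Voiced: /b/ (bilabial), /d̪/ (dental), /ɖ/ (retroflex), /ɢ/ (uvular).
Every place of articulation has a voiced member except alveolar, where /d/ would be expected.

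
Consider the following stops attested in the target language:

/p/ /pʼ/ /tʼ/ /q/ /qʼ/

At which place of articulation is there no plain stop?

place of articulation  plain     ejective
bilabial          p         pʼ      
alveolar          —         tʼ      
uvular            q         qʼ      
Every place of articulation has a plain member except alveolar, where /t/ would be expected.

alveolar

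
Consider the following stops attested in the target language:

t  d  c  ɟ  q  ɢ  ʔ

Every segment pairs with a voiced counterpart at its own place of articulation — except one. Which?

Alveolar: /t/ ~ /d/
Palatal: /c/ ~ /ɟ/
Uvular: /q/ ~ /ɢ/
Glottal: only /ʔ/ (voiceless); no voiced partner.
So /ʔ/ is the unpaired segment.

/ʔ/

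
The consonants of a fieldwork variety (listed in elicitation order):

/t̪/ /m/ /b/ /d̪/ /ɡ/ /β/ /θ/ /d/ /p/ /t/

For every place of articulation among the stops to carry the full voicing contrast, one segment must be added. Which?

/k/

Voiceless: /p/ (bilabial), /t̪/ (dental), /t/ (alveolar).
Voiced: /b/ (bilabial), /d̪/ (dental), /d/ (alveolar), /ɡ/ (velar).
The velar row has no voiceless member, so the gap is the voiceless velar stop /k/.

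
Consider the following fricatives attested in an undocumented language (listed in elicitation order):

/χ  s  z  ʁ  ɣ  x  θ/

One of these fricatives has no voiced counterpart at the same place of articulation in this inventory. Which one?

/θ/

Alveolar: /s/ ~ /z/
Velar: /x/ ~ /ɣ/
Uvular: /χ/ ~ /ʁ/
Dental: only /θ/ (voiceless); no voiced partner.
So /θ/ is the unpaired segment.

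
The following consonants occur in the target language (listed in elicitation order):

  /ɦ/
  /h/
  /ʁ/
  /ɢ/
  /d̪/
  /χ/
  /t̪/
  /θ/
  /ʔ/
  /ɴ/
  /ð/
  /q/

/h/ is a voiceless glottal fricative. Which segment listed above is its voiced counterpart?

The voiced counterpart is a voiced glottal fricative — in this inventory, /ɦ/.

/ɦ/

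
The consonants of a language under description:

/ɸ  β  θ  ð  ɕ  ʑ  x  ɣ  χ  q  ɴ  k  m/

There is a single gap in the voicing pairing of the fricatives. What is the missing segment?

/ʁ/

Voiceless: /ɸ/ (bilabial), /θ/ (dental), /ɕ/ (alveolo-palatal), /x/ (velar), /χ/ (uvular).
Voiced: /β/ (bilabial), /ð/ (dental), /ʑ/ (alveolo-palatal), /ɣ/ (velar).
The uvular row has no voiced member, so the gap is the voiced uvular fricative /ʁ/.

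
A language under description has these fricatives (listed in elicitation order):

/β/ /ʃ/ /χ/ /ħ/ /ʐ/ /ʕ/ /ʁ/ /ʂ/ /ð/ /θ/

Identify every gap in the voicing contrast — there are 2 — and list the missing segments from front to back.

/ɸ/, /ʒ/

bilabial: voiceless —, voiced /β/.
dental: voiceless /θ/, voiced /ð/.
postalveolar: voiceless /ʃ/, voiced —.
retroflex: voiceless /ʂ/, voiced /ʐ/.
uvular: voiceless /χ/, voiced /ʁ/.
pharyngeal: voiceless /ħ/, voiced /ʕ/.
Gaps, from front to back: bilabial lacks voiceless (/ɸ/); postalveolar lacks voiced (/ʒ/).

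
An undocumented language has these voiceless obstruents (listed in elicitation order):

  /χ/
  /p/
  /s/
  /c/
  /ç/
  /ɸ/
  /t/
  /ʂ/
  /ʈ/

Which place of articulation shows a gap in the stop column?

uvular

Stop: /p/ (bilabial), /t/ (alveolar), /ʈ/ (retroflex), /c/ (palatal).
Fricative: /ɸ/ (bilabial), /s/ (alveolar), /ʂ/ (retroflex), /ç/ (palatal), /χ/ (uvular).
Every place of articulation has a stop member except uvular, where /q/ would be expected.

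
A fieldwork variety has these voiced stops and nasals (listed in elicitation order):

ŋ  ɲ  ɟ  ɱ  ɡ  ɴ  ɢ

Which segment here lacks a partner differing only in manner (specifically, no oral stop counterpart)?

/ɱ/

Palatal: /ɟ/ ~ /ɲ/
Velar: /ɡ/ ~ /ŋ/
Uvular: /ɢ/ ~ /ɴ/
Labiodental: only /ɱ/ (nasal); no oral stop partner.
So /ɱ/ is the unpaired segment.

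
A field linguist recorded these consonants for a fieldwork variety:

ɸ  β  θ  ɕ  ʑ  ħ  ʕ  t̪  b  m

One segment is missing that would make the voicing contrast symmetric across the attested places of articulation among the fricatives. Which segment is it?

place of articulation  voiceless  voiced  
bilabial          ɸ         β       
dental            θ         —       
alveolo-palatal   ɕ         ʑ       
pharyngeal        ħ         ʕ       
The dental row has no voiced member, so the gap is the voiced dental fricative /ð/.

/ð/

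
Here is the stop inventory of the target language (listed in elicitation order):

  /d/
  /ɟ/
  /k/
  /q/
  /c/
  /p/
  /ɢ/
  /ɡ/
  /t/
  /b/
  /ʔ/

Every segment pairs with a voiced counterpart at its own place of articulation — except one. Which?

Bilabial: /p/ ~ /b/
Alveolar: /t/ ~ /d/
Palatal: /c/ ~ /ɟ/
Velar: /k/ ~ /ɡ/
Uvular: /q/ ~ /ɢ/
Glottal: only /ʔ/ (voiceless); no voiced partner.
So /ʔ/ is the unpaired segment.

/ʔ/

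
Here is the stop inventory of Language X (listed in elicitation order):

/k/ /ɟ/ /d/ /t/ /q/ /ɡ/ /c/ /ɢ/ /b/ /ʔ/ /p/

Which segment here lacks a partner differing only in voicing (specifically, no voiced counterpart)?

/ʔ/

Bilabial: /p/ ~ /b/
Alveolar: /t/ ~ /d/
Palatal: /c/ ~ /ɟ/
Velar: /k/ ~ /ɡ/
Uvular: /q/ ~ /ɢ/
Glottal: only /ʔ/ (voiceless); no voiced partner.
So /ʔ/ is the unpaired segment.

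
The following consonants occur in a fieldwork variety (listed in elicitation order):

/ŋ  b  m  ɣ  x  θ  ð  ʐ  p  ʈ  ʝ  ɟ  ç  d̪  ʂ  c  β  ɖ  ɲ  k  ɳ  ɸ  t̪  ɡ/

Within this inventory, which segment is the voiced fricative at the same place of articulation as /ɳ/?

/ʐ/

/ɳ/ is a retroflex nasal.
The voiced fricative at the same place is a voiced retroflex fricative — in this inventory, /ʐ/.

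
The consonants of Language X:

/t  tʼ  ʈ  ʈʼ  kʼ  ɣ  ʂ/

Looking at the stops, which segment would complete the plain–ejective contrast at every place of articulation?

/k/

place of articulation  plain     ejective
alveolar          t         tʼ      
retroflex         ʈ         ʈʼ      
velar             —         kʼ      
The velar row has no plain member, so the gap is the plain velar stop /k/.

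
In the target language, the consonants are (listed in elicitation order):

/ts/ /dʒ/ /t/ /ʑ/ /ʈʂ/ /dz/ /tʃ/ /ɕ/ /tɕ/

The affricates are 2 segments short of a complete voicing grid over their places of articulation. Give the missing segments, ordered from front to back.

Voiceless: /ts/ (alveolar), /tʃ/ (postalveolar), /ʈʂ/ (retroflex), /tɕ/ (alveolo-palatal).
Voiced: /dz/ (alveolar), /dʒ/ (postalveolar).
Gaps, from front to back: retroflex lacks voiced (/ɖʐ/); alveolo-palatal lacks voiced (/dʑ/).

/ɖʐ/, /dʑ/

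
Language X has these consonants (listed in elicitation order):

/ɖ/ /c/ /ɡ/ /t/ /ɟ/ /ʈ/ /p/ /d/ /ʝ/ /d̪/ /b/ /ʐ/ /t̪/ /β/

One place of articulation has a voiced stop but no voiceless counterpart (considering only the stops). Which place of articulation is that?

velar

bilabial: voiceless /p/, voiced /b/.
dental: voiceless /t̪/, voiced /d̪/.
alveolar: voiceless /t/, voiced /d/.
retroflex: voiceless /ʈ/, voiced /ɖ/.
palatal: voiceless /c/, voiced /ɟ/.
velar: voiceless —, voiced /ɡ/.
Every place of articulation has a voiceless member except velar, where /k/ would be expected.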